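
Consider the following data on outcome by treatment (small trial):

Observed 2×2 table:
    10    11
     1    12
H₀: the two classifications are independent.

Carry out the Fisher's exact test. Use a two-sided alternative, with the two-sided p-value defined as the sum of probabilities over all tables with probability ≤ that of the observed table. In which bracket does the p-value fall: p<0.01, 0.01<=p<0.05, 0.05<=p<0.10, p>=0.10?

Margins: r₁=21, r₂=13, c₁=11, c₂=23, n=34
p_obs = C(21,10)·C(13,1)/C(34,11); sum pmf over tables with pmf ≤ p_obs
p-value (two-sided) = 0.02379
→ bracket: 0.01<=p<0.05

p-value bracket: 0.01<=p<0.05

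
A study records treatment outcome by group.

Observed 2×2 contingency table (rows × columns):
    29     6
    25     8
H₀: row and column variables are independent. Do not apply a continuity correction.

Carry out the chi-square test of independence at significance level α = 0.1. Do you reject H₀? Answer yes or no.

Row totals [35, 33], col totals [54, 14], n=68
χ² = (29−27.79)²/27.79 + (6−7.21)²/7.21 + (25−26.21)²/26.21 + (8−6.79)²/6.79 = 0.5236
df = 1
p-value (upper-tail) = 0.46929
At α=0.1: p ≥ α → fail to reject H₀

reject H₀: no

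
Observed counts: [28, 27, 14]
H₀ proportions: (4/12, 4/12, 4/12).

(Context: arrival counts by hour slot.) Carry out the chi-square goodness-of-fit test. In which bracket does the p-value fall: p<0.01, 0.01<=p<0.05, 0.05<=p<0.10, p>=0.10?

n = 69; E_i = n·p_i = [23.00, 23.00, 23.00]
χ² = (28−23.00)²/23.00 + (27−23.00)²/23.00 + (14−23.00)²/23.00 = 5.3043
df = 2
p-value (upper-tail) = 0.07050
→ bracket: 0.05<=p<0.10

p-value bracket: 0.05<=p<0.10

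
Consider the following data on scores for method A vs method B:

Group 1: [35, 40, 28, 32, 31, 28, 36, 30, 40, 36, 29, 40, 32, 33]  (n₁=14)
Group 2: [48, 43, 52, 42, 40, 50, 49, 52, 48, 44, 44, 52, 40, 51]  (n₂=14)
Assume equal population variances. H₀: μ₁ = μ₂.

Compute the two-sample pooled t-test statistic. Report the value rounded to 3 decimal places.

x̄₁=33.571, s₁=4.345, n₁=14
x̄₂=46.786, s₂=4.492, n₂=14
s_p² = [13·4.345² + 13·4.492²]/26 = 19.5302
SE = √(s_p²·(1/14+1/14)) = 1.6703
t = (33.571−46.786)/1.6703 = -7.9111
df = 26

test statistic = -7.911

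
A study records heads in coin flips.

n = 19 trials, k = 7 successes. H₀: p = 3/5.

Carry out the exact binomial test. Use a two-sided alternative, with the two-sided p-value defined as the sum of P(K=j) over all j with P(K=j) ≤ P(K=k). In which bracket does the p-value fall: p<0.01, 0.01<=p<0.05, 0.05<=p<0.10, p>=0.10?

p-value bracket: 0.05<=p<0.10

Exact binomial: n=19, k=7, p₀=3/5=0.6000
P(X=j) = C(n,j)·p₀^j·(1−p₀)^(n−j); p = Σ P(X=j) over j with P(X=j) ≤ P(X=7)
p-value (two-sided) = 0.05819
→ bracket: 0.05<=p<0.10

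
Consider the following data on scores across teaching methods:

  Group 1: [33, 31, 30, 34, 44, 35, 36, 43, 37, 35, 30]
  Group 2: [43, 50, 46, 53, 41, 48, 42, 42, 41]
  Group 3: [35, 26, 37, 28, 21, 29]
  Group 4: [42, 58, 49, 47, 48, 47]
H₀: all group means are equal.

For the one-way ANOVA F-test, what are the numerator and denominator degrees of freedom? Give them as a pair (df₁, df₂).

k = 4 groups, N = 32 total
df = (k−1, N−k) = (4−1, 32−4) = (3, 28)

degrees of freedom = [3, 28]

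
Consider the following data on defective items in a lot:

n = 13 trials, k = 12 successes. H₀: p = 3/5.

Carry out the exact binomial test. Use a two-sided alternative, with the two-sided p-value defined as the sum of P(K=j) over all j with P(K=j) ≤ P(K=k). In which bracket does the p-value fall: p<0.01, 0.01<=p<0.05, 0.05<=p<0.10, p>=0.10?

p-value bracket: 0.01<=p<0.05

Exact binomial: n=13, k=12, p₀=3/5=0.6000
P(X=j) = C(n,j)·p₀^j·(1−p₀)^(n−j); p = Σ P(X=j) over j with P(X=j) ≤ P(X=12)
p-value (two-sided) = 0.02042
→ bracket: 0.01<=p<0.05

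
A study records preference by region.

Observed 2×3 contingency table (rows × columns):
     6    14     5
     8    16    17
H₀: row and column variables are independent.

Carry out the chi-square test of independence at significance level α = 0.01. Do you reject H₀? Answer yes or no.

reject H₀: no

Row totals [25, 41], col totals [14, 30, 22], n=66
χ² = (6−5.30)²/5.30 + (14−11.36)²/11.36 + (5−8.33)²/8.33 + (8−8.70)²/8.70 + (16−18.64)²/18.64 + (17−13.67)²/13.67 = 3.2784
df = 2
p-value (upper-tail) = 0.19414
At α=0.01: p ≥ α → fail to reject H₀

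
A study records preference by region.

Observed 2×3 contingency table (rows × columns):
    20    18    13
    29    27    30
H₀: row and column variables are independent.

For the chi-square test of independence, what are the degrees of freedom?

df = (r−1)(c−1) = (2−1)·(3−1) = 2

degrees of freedom = 2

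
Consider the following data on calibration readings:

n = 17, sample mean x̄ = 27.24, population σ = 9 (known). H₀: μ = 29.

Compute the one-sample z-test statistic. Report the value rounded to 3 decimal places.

SE = σ/√n = 9/√17 = 2.1828
z = (x̄−μ₀)/SE = (27.24−29)/2.1828 = -0.8063

test statistic = -0.806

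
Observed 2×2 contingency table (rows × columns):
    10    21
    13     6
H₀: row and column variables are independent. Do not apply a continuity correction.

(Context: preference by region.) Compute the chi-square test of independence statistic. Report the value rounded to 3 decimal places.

Row totals [31, 19], col totals [23, 27], n=50
χ² = (10−14.26)²/14.26 + (21−16.74)²/16.74 + (13−8.74)²/8.74 + (6−10.26)²/10.26 = 6.2019
df = 1

test statistic = 6.202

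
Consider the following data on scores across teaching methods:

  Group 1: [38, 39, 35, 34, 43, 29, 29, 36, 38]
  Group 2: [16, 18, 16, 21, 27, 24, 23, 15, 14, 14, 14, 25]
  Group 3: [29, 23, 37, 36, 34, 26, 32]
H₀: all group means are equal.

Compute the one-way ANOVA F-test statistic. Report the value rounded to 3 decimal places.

test statistic = 33.420

Group means [35.67, 18.92, 31.00], grand mean 27.321
SSB = Σnᵢ(x̄ᵢ−x̄)² = 1569.190; SSW = ΣΣ(x−x̄ᵢ)² = 586.917
MSB = 1569.190/2 = 784.5952; MSW = 586.917/25 = 23.4767
F = MSB/MSW = 33.4202
df = (2, 25)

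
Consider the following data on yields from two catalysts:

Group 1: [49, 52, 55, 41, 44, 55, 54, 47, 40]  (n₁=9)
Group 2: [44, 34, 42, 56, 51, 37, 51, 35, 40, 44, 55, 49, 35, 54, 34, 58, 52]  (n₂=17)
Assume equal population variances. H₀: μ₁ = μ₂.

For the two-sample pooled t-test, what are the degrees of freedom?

degrees of freedom = 24

df = n₁ + n₂ − 2 = 9 + 17 − 2 = 24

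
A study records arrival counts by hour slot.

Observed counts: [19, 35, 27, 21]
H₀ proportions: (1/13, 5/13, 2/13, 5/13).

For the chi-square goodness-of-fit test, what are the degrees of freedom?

df = k − 1 = 4 − 1 = 3

degrees of freedom = 3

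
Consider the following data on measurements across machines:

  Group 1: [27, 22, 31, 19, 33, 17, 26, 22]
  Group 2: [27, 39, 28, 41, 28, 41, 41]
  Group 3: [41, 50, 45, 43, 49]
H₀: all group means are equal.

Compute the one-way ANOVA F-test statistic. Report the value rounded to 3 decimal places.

Group means [24.62, 35.00, 45.60], grand mean 33.500
SSB = Σnᵢ(x̄ᵢ−x̄)² = 1377.925; SSW = ΣΣ(x−x̄ᵢ)² = 567.075
MSB = 1377.925/2 = 688.9625; MSW = 567.075/17 = 33.3574
F = MSB/MSW = 20.6540
df = (2, 17)

test statistic = 20.654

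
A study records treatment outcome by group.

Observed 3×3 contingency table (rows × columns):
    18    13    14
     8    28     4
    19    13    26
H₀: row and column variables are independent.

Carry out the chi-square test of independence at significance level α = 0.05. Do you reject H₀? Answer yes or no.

Row totals [45, 40, 58], col totals [45, 54, 44], n=143
χ² = (18−14.16)²/14.16 + (13−16.99)²/16.99 + (14−13.85)²/13.85 + (8−12.59)²/12.59 + (28−15.10)²/15.10 + (4−12.31)²/12.31 + (19−18.25)²/18.25 + (13−21.90)²/21.90 + (26−17.85)²/17.85 = 27.6434
df = 4
p-value (upper-tail) = 0.00001
At α=0.05: p < α → reject H₀

reject H₀: yes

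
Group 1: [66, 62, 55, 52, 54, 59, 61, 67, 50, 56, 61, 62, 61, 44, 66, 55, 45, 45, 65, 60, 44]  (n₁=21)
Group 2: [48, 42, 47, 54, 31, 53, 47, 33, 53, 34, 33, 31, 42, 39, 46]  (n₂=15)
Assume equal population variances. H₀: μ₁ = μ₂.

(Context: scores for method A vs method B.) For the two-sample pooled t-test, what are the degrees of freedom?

df = n₁ + n₂ − 2 = 21 + 15 − 2 = 34

degrees of freedom = 34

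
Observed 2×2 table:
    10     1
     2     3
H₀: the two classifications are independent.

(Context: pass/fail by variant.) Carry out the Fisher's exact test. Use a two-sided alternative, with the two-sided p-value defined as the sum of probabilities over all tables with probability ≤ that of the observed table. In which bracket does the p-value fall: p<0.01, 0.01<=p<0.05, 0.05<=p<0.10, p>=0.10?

Margins: r₁=11, r₂=5, c₁=12, c₂=4, n=16
p_obs = C(11,10)·C(5,2)/C(16,12); sum pmf over tables with pmf ≤ p_obs
p-value (two-sided) = 0.06319
→ bracket: 0.05<=p<0.10

p-value bracket: 0.05<=p<0.10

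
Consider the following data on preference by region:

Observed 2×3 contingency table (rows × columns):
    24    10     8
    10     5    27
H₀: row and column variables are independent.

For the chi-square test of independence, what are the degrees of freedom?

degrees of freedom = 2

df = (r−1)(c−1) = (2−1)·(3−1) = 2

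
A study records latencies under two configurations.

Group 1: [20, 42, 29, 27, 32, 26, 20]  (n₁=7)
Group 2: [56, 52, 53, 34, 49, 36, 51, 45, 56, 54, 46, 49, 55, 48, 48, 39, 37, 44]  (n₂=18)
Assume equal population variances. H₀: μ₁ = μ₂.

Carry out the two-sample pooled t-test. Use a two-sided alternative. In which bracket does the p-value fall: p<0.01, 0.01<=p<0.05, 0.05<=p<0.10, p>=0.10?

x̄₁=28.000, s₁=7.594, n₁=7
x̄₂=47.333, s₂=6.979, n₂=18
s_p² = [6·7.594² + 17·6.979²]/23 = 51.0435
SE = √(s_p²·(1/7+1/18)) = 3.1824
t = (28.000−47.333)/3.1824 = -6.0751
df = 23
p-value (two-sided) = 0.00000
→ bracket: p<0.01

p-value bracket: p<0.01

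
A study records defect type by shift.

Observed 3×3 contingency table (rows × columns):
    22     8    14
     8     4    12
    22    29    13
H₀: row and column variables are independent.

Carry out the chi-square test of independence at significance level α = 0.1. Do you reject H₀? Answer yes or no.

reject H₀: yes

Row totals [44, 24, 64], col totals [52, 41, 39], n=132
χ² = (22−17.33)²/17.33 + (8−13.67)²/13.67 + (14−13.00)²/13.00 + (8−9.45)²/9.45 + (4−7.45)²/7.45 + (12−7.09)²/7.09 + (22−25.21)²/25.21 + (29−19.88)²/19.88 + (13−18.91)²/18.91 = 15.3472
df = 4
p-value (upper-tail) = 0.00403
At α=0.1: p < α → reject H₀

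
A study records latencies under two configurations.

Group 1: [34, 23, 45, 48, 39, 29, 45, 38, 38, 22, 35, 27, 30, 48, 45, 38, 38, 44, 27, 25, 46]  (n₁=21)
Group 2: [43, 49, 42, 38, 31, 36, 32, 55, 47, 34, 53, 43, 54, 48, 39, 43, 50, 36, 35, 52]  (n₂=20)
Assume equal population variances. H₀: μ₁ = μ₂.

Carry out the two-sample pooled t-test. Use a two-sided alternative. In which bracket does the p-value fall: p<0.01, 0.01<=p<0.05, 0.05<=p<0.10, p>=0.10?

p-value bracket: 0.01<=p<0.05

x̄₁=36.381, s₁=8.529, n₁=21
x̄₂=43.000, s₂=7.685, n₂=20
s_p² = [20·8.529² + 19·7.685²]/39 = 66.0757
SE = √(s_p²·(1/21+1/20)) = 2.5397
t = (36.381−43.000)/2.5397 = -2.6062
df = 39
p-value (two-sided) = 0.01290
→ bracket: 0.01<=p<0.05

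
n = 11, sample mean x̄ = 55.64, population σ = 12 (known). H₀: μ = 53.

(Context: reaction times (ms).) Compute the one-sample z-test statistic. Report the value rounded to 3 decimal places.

SE = σ/√n = 12/√11 = 3.6181
z = (x̄−μ₀)/SE = (55.64−53)/3.6181 = 0.7297

test statistic = 0.730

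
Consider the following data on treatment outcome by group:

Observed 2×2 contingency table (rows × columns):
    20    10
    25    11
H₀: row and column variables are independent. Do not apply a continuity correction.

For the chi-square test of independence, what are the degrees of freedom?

df = (r−1)(c−1) = (2−1)·(2−1) = 1

degrees of freedom = 1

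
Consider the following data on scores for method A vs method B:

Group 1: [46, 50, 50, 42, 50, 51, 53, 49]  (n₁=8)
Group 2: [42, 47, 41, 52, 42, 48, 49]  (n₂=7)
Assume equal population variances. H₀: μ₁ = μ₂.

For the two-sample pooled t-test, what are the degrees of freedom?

degrees of freedom = 13

df = n₁ + n₂ − 2 = 8 + 7 − 2 = 13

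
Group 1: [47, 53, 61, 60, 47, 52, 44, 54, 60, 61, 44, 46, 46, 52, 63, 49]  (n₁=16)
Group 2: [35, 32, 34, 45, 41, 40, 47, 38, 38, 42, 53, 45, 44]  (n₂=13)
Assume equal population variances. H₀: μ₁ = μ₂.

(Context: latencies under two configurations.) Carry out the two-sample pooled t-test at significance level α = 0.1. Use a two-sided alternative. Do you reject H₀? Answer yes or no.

x̄₁=52.438, s₁=6.693, n₁=16
x̄₂=41.077, s₂=5.823, n₂=13
s_p² = [15·6.693² + 12·5.823²]/27 = 39.9578
SE = √(s_p²·(1/16+1/13)) = 2.3603
t = (52.438−41.077)/2.3603 = 4.8132
df = 27
p-value (two-sided) = 0.00005
At α=0.1: p < α → reject H₀

reject H₀: yes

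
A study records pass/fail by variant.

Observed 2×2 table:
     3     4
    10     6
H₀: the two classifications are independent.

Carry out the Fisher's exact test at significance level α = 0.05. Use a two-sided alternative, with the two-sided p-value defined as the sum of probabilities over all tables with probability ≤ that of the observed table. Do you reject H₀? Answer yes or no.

Margins: r₁=7, r₂=16, c₁=13, c₂=10, n=23
p_obs = C(7,3)·C(16,10)/C(23,13); sum pmf over tables with pmf ≤ p_obs
p-value (two-sided) = 0.65002
At α=0.05: p ≥ α → fail to reject H₀

reject H₀: no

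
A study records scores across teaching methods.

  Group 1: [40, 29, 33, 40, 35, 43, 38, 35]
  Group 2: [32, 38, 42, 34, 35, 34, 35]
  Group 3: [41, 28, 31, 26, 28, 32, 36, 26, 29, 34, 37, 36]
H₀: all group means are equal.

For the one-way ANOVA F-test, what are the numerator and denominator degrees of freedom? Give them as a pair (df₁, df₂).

k = 3 groups, N = 27 total
df = (k−1, N−k) = (3−1, 27−3) = (2, 24)

degrees of freedom = [2, 24]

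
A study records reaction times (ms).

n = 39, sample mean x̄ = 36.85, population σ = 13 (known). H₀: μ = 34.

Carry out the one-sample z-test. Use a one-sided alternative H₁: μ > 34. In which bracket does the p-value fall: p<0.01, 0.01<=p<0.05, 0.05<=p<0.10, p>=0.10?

p-value bracket: 0.05<=p<0.10

SE = σ/√n = 13/√39 = 2.0817
z = (x̄−μ₀)/SE = (36.85−34)/2.0817 = 1.3691
p-value (one-sided, H₁ greater) = 0.08548
→ bracket: 0.05<=p<0.10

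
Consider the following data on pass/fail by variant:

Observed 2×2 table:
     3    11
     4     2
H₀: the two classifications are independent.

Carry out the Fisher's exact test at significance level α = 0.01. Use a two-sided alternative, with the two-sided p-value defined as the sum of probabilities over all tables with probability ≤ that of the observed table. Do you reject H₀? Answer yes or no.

Margins: r₁=14, r₂=6, c₁=7, c₂=13, n=20
p_obs = C(14,3)·C(6,4)/C(20,7); sum pmf over tables with pmf ≤ p_obs
p-value (two-sided) = 0.12193
At α=0.01: p ≥ α → fail to reject H₀

reject H₀: no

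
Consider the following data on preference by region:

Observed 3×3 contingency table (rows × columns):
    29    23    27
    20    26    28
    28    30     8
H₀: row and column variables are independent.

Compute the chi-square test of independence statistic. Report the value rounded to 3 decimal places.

test statistic = 14.403

Row totals [79, 74, 66], col totals [77, 79, 63], n=219
χ² = (29−27.78)²/27.78 + (23−28.50)²/28.50 + (27−22.73)²/22.73 + (20−26.02)²/26.02 + (26−26.69)²/26.69 + (28−21.29)²/21.29 + (28−23.21)²/23.21 + (30−23.81)²/23.81 + (8−18.99)²/18.99 = 14.4030
df = 4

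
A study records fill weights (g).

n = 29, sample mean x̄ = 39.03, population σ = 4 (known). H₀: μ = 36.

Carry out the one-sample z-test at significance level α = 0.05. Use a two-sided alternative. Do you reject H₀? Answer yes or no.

reject H₀: yes

SE = σ/√n = 4/√29 = 0.7428
z = (x̄−μ₀)/SE = (39.03−36)/0.7428 = 4.0793
p-value (two-sided) = 0.00005
At α=0.05: p < α → reject H₀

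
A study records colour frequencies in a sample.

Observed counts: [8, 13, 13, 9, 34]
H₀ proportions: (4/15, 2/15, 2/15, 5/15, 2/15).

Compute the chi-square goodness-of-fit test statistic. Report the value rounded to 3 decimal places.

n = 77; E_i = n·p_i = [20.53, 10.27, 10.27, 25.67, 10.27]
χ² = (8−20.53)²/20.53 + (13−10.27)²/10.27 + (13−10.27)²/10.27 + (9−25.67)²/25.67 + (34−10.27)²/10.27 = 74.7922
df = 4

test statistic = 74.792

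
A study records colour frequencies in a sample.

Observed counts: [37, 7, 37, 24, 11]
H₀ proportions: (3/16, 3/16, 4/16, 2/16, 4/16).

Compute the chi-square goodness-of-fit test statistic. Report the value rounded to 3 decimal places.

test statistic = 40.299

n = 116; E_i = n·p_i = [21.75, 21.75, 29.00, 14.50, 29.00]
χ² = (37−21.75)²/21.75 + (7−21.75)²/21.75 + (37−29.00)²/29.00 + (24−14.50)²/14.50 + (11−29.00)²/29.00 = 40.2989
df = 4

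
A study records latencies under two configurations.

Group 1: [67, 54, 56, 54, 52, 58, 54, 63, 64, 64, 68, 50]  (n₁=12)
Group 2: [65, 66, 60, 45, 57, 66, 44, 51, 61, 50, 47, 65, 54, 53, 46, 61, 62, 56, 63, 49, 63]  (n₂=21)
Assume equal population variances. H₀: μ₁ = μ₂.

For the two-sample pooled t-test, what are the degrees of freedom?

df = n₁ + n₂ − 2 = 12 + 21 − 2 = 31

degrees of freedom = 31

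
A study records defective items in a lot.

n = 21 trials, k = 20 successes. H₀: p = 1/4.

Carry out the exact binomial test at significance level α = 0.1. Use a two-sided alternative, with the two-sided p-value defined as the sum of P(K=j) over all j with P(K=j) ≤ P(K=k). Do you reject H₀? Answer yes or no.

reject H₀: yes

Exact binomial: n=21, k=20, p₀=1/4=0.2500
P(X=j) = C(n,j)·p₀^j·(1−p₀)^(n−j); p = Σ P(X=j) over j with P(X=j) ≤ P(X=20)
p-value (two-sided) = 0.00000
At α=0.1: p < α → reject H₀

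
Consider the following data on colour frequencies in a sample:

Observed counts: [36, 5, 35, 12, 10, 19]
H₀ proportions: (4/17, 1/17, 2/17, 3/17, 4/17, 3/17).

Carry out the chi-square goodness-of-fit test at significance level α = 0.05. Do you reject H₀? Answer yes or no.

reject H₀: yes

n = 117; E_i = n·p_i = [27.53, 6.88, 13.76, 20.65, 27.53, 20.65]
χ² = (36−27.53)²/27.53 + (5−6.88)²/6.88 + (35−13.76)²/13.76 + (12−20.65)²/20.65 + (10−27.53)²/27.53 + (19−20.65)²/20.65 = 50.7963
df = 5
p-value (upper-tail) = 0.00000
At α=0.05: p < α → reject H₀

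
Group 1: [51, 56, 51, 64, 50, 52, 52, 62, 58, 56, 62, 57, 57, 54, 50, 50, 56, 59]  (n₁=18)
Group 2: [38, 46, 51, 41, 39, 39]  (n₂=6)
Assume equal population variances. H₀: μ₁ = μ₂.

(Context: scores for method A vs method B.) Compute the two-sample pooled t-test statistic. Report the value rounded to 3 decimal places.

x̄₁=55.389, s₁=4.461, n₁=18
x̄₂=42.333, s₂=5.125, n₂=6
s_p² = [17·4.461² + 5·5.125²]/22 = 21.3460
SE = √(s_p²·(1/18+1/6)) = 2.1780
t = (55.389−42.333)/2.1780 = 5.9944
df = 22

test statistic = 5.994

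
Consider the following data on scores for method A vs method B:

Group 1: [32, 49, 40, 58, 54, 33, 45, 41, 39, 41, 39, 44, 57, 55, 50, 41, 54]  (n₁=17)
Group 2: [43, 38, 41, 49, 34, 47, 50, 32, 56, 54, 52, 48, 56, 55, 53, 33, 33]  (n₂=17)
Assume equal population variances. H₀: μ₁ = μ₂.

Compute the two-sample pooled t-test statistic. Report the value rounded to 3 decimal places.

x̄₁=45.412, s₁=8.186, n₁=17
x̄₂=45.529, s₂=8.776, n₂=17
s_p² = [16·8.186² + 16·8.776²]/32 = 72.0110
SE = √(s_p²·(1/17+1/17)) = 2.9107
t = (45.412−45.529)/2.9107 = -0.0404
df = 32

test statistic = -0.040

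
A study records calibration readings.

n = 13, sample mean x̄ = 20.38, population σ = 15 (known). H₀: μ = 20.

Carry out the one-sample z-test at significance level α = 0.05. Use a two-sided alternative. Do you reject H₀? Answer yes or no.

SE = σ/√n = 15/√13 = 4.1603
z = (x̄−μ₀)/SE = (20.38−20)/4.1603 = 0.0913
p-value (two-sided) = 0.92722
At α=0.05: p ≥ α → fail to reject H₀

reject H₀: no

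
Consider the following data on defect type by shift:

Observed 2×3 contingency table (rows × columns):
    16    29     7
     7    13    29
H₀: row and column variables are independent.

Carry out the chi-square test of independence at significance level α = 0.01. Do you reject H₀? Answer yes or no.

reject H₀: yes

Row totals [52, 49], col totals [23, 42, 36], n=101
χ² = (16−11.84)²/11.84 + (29−21.62)²/21.62 + (7−18.53)²/18.53 + (7−11.16)²/11.16 + (13−20.38)²/20.38 + (29−17.47)²/17.47 = 22.9926
df = 2
p-value (upper-tail) = 0.00001
At α=0.01: p < α → reject H₀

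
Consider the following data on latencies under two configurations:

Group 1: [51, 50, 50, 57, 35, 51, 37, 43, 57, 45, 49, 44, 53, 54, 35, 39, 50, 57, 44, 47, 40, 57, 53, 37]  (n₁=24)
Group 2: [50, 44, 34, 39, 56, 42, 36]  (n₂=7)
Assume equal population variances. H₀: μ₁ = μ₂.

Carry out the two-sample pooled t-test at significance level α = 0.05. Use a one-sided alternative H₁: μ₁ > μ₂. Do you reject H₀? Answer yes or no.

x̄₁=47.292, s₁=7.286, n₁=24
x̄₂=43.000, s₂=7.810, n₂=7
s_p² = [23·7.286² + 6·7.810²]/29 = 54.7227
SE = √(s_p²·(1/24+1/7)) = 3.1777
t = (47.292−43.000)/3.1777 = 1.3506
df = 29
p-value (one-sided, H₁ greater) = 0.09364
At α=0.05: p ≥ α → fail to reject H₀

reject H₀: no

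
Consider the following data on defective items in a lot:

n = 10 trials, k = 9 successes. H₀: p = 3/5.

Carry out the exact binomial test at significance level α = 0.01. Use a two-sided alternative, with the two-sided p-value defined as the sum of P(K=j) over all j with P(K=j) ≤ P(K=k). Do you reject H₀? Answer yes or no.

reject H₀: no

Exact binomial: n=10, k=9, p₀=3/5=0.6000
P(X=j) = C(n,j)·p₀^j·(1−p₀)^(n−j); p = Σ P(X=j) over j with P(X=j) ≤ P(X=9)
p-value (two-sided) = 0.05865
At α=0.01: p ≥ α → fail to reject H₀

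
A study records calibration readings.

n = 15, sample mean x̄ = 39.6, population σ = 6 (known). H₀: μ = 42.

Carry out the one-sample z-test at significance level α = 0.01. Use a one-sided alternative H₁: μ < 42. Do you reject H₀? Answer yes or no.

SE = σ/√n = 6/√15 = 1.5492
z = (x̄−μ₀)/SE = (39.6−42)/1.5492 = -1.5492
p-value (one-sided, H₁ less) = 0.06067
At α=0.01: p ≥ α → fail to reject H₀

reject H₀: no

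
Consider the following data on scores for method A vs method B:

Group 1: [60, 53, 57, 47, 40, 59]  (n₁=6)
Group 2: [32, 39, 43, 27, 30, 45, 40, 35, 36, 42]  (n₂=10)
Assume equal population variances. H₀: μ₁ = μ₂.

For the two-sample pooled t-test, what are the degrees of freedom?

df = n₁ + n₂ − 2 = 6 + 10 − 2 = 14

degrees of freedom = 14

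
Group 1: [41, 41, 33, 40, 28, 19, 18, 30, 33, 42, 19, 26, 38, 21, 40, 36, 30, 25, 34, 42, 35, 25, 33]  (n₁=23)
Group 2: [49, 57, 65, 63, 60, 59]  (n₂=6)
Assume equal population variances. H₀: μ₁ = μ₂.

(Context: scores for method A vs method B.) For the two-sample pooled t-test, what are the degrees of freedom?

df = n₁ + n₂ − 2 = 23 + 6 − 2 = 27

degrees of freedom = 27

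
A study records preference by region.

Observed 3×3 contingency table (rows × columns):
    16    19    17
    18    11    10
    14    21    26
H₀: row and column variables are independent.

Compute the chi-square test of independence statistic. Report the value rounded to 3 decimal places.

test statistic = 6.632

Row totals [52, 39, 61], col totals [48, 51, 53], n=152
χ² = (16−16.42)²/16.42 + (19−17.45)²/17.45 + (17−18.13)²/18.13 + (18−12.32)²/12.32 + (11−13.09)²/13.09 + (10−13.60)²/13.60 + (14−19.26)²/19.26 + (21−20.47)²/20.47 + (26−21.27)²/21.27 = 6.6317
df = 4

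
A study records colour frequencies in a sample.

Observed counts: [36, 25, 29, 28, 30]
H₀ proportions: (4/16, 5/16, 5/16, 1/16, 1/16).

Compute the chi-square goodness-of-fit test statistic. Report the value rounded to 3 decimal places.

n = 148; E_i = n·p_i = [37.00, 46.25, 46.25, 9.25, 9.25]
χ² = (36−37.00)²/37.00 + (25−46.25)²/46.25 + (29−46.25)²/46.25 + (28−9.25)²/9.25 + (30−9.25)²/9.25 = 100.7784
df = 4

test statistic = 100.778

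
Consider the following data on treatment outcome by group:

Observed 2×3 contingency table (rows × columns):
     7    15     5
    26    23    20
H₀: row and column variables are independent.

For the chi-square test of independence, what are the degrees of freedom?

degrees of freedom = 2

df = (r−1)(c−1) = (2−1)·(3−1) = 2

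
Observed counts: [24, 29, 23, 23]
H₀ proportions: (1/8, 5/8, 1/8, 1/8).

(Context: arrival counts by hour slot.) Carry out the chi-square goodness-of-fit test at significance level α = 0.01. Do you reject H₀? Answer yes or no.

n = 99; E_i = n·p_i = [12.38, 61.88, 12.38, 12.38]
χ² = (24−12.38)²/12.38 + (29−61.88)²/61.88 + (23−12.38)²/12.38 + (23−12.38)²/12.38 = 46.6323
df = 3
p-value (upper-tail) = 0.00000
At α=0.01: p < α → reject H₀

reject H₀: yes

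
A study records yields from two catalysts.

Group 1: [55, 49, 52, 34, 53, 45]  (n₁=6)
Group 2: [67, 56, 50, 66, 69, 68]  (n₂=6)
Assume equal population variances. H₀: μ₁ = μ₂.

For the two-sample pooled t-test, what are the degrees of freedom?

degrees of freedom = 10

df = n₁ + n₂ − 2 = 6 + 6 − 2 = 10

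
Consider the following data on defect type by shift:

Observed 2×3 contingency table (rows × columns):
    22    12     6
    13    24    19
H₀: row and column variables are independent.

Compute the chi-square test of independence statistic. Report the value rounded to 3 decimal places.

test statistic = 10.705

Row totals [40, 56], col totals [35, 36, 25], n=96
χ² = (22−14.58)²/14.58 + (12−15.00)²/15.00 + (6−10.42)²/10.42 + (13−20.42)²/20.42 + (24−21.00)²/21.00 + (19−14.58)²/14.58 = 10.7050
df = 2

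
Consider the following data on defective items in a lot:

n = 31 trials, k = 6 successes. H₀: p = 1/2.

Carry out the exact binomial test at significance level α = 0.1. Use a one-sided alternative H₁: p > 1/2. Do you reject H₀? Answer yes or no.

Exact binomial: n=31, k=6, p₀=1/2=0.5000
P(X≥6) from Σ C(n,i)·p₀^i·(1−p₀)^(n−i)
p-value (one-sided, H₁ greater) = 0.99990
At α=0.1: p ≥ α → fail to reject H₀

reject H₀: no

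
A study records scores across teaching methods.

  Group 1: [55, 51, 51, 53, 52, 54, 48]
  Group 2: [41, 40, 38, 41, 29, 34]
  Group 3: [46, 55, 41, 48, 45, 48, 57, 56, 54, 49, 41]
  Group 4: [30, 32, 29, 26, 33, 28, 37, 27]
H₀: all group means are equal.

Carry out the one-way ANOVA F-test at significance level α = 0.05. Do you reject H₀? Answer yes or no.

reject H₀: yes

Group means [52.00, 37.17, 49.09, 30.25], grand mean 42.781
SSB = Σnᵢ(x̄ᵢ−x̄)² = 2478.226; SSW = ΣΣ(x−x̄ᵢ)² = 567.242
MSB = 2478.226/3 = 826.0754; MSW = 567.242/28 = 20.2587
F = MSB/MSW = 40.7764
df = (3, 28)
p-value (upper-tail) = 0.00000
At α=0.05: p < α → reject H₀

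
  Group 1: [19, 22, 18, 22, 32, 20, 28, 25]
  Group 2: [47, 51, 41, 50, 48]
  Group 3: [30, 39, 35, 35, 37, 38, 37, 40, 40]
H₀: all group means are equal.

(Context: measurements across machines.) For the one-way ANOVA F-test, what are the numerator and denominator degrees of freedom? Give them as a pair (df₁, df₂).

degrees of freedom = [2, 19]

k = 3 groups, N = 22 total
df = (k−1, N−k) = (3−1, 22−3) = (2, 19)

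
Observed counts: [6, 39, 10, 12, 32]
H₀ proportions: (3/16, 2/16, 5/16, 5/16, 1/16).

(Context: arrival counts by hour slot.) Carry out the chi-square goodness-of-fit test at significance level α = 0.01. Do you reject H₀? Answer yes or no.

reject H₀: yes

n = 99; E_i = n·p_i = [18.56, 12.38, 30.94, 30.94, 6.19]
χ² = (6−18.56)²/18.56 + (39−12.38)²/12.38 + (10−30.94)²/30.94 + (12−30.94)²/30.94 + (32−6.19)²/6.19 = 199.2303
df = 4
p-value (upper-tail) = 0.00000
At α=0.01: p < α → reject H₀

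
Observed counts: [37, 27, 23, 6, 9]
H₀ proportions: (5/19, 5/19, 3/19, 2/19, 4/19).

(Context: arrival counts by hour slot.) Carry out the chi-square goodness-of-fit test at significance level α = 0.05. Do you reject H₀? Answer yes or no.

n = 102; E_i = n·p_i = [26.84, 26.84, 16.11, 10.74, 21.47]
χ² = (37−26.84)²/26.84 + (27−26.84)²/26.84 + (23−16.11)²/16.11 + (6−10.74)²/10.74 + (9−21.47)²/21.47 = 16.1322
df = 4
p-value (upper-tail) = 0.00285
At α=0.05: p < α → reject H₀

reject H₀: yes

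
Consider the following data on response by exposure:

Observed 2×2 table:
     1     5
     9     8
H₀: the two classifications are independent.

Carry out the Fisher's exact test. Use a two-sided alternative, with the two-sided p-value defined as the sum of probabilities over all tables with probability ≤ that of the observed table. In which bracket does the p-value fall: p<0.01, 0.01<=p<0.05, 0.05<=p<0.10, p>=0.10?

Margins: r₁=6, r₂=17, c₁=10, c₂=13, n=23
p_obs = C(6,1)·C(17,9)/C(23,10); sum pmf over tables with pmf ≤ p_obs
p-value (two-sided) = 0.17902
→ bracket: p>=0.10

p-value bracket: p>=0.10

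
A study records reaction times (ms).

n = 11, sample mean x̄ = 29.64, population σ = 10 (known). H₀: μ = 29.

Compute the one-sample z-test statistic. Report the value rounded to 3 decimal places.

test statistic = 0.212

SE = σ/√n = 10/√11 = 3.0151
z = (x̄−μ₀)/SE = (29.64−29)/3.0151 = 0.2123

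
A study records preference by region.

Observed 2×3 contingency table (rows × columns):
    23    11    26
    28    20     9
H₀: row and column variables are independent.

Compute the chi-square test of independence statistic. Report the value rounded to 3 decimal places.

test statistic = 11.291

Row totals [60, 57], col totals [51, 31, 35], n=117
χ² = (23−26.15)²/26.15 + (11−15.90)²/15.90 + (26−17.95)²/17.95 + (28−24.85)²/24.85 + (20−15.10)²/15.10 + (9−17.05)²/17.05 = 11.2907
df = 2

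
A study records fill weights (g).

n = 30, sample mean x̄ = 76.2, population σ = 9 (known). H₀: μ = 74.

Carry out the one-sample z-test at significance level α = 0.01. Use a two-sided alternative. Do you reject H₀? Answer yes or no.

SE = σ/√n = 9/√30 = 1.6432
z = (x̄−μ₀)/SE = (76.2−74)/1.6432 = 1.3389
p-value (two-sided) = 0.18061
At α=0.01: p ≥ α → fail to reject H₀

reject H₀: no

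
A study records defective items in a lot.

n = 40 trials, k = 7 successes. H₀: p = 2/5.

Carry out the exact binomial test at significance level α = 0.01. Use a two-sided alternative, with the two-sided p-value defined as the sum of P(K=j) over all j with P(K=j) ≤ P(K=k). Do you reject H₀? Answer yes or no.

Exact binomial: n=40, k=7, p₀=2/5=0.4000
P(X=j) = C(n,j)·p₀^j·(1−p₀)^(n−j); p = Σ P(X=j) over j with P(X=j) ≤ P(X=7)
p-value (two-sided) = 0.00327
At α=0.01: p < α → reject H₀

reject H₀: yes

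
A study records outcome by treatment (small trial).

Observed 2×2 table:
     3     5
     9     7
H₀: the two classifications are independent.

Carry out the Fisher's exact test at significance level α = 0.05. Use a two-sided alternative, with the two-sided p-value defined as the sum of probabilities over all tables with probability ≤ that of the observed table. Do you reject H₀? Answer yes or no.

Margins: r₁=8, r₂=16, c₁=12, c₂=12, n=24
p_obs = C(8,3)·C(16,9)/C(24,12); sum pmf over tables with pmf ≤ p_obs
p-value (two-sided) = 0.66685
At α=0.05: p ≥ α → fail to reject H₀

reject H₀: no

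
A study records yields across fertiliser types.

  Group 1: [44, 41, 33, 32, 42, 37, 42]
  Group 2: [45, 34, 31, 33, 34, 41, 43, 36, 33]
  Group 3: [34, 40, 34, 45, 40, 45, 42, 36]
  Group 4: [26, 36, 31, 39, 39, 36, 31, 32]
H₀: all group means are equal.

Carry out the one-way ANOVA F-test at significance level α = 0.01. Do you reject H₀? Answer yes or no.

reject H₀: no

Group means [38.71, 36.67, 39.50, 33.75], grand mean 37.094
SSB = Σnᵢ(x̄ᵢ−x̄)² = 155.790; SSW = ΣΣ(x−x̄ᵢ)² = 620.929
MSB = 155.790/3 = 51.9301; MSW = 620.929/28 = 22.1760
F = MSB/MSW = 2.3417
df = (3, 28)
p-value (upper-tail) = 0.09467
At α=0.01: p ≥ α → fail to reject H₀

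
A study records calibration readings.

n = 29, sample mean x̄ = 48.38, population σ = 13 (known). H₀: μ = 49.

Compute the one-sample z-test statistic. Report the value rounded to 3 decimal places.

test statistic = -0.257

SE = σ/√n = 13/√29 = 2.4140
z = (x̄−μ₀)/SE = (48.38−49)/2.4140 = -0.2568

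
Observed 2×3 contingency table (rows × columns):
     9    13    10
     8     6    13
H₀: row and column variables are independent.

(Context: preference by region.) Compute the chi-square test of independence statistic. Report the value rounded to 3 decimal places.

Row totals [32, 27], col totals [17, 19, 23], n=59
χ² = (9−9.22)²/9.22 + (13−10.31)²/10.31 + (10−12.47)²/12.47 + (8−7.78)²/7.78 + (6−8.69)²/8.69 + (13−10.53)²/10.53 = 2.6242
df = 2

test statistic = 2.624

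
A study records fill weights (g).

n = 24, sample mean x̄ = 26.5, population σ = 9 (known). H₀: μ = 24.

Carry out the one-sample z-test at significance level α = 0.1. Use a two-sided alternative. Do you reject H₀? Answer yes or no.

reject H₀: no

SE = σ/√n = 9/√24 = 1.8371
z = (x̄−μ₀)/SE = (26.5−24)/1.8371 = 1.3608
p-value (two-sided) = 0.17357
At α=0.1: p ≥ α → fail to reject H₀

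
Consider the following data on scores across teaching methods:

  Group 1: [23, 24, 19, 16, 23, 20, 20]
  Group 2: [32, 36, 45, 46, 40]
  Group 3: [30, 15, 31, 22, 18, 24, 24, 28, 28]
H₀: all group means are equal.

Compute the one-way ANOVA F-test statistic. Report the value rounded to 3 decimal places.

test statistic = 24.472

Group means [20.71, 39.80, 24.44], grand mean 26.857
SSB = Σnᵢ(x̄ᵢ−x̄)² = 1154.121; SSW = ΣΣ(x−x̄ᵢ)² = 424.451
MSB = 1154.121/2 = 577.0603; MSW = 424.451/18 = 23.5806
F = MSB/MSW = 24.4718
df = (2, 18)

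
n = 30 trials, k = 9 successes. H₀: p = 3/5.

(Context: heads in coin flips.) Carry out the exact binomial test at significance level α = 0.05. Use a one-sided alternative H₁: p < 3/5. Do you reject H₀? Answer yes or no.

reject H₀: yes

Exact binomial: n=30, k=9, p₀=3/5=0.6000
P(X≤9) from Σ C(n,i)·p₀^i·(1−p₀)^(n−i)
p-value (one-sided, H₁ less) = 0.00086
At α=0.05: p < α → reject H₀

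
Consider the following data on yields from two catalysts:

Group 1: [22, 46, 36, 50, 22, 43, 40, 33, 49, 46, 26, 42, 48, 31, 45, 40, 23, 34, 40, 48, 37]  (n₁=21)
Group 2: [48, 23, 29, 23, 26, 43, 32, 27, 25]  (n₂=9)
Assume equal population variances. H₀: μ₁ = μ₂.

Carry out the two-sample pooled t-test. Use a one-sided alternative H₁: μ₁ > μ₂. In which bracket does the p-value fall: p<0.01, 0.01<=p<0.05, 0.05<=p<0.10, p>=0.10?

p-value bracket: 0.01<=p<0.05

x̄₁=38.143, s₁=9.139, n₁=21
x̄₂=30.667, s₂=8.958, n₂=9
s_p² = [20·9.139² + 8·8.958²]/28 = 82.5918
SE = √(s_p²·(1/21+1/9)) = 3.6207
t = (38.143−30.667)/3.6207 = 2.0648
df = 28
p-value (one-sided, H₁ greater) = 0.02416
→ bracket: 0.01<=p<0.05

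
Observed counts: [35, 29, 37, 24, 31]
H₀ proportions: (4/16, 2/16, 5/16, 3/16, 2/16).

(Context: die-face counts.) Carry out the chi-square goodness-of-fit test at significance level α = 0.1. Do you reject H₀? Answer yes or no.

n = 156; E_i = n·p_i = [39.00, 19.50, 48.75, 29.25, 19.50]
χ² = (35−39.00)²/39.00 + (29−19.50)²/19.50 + (37−48.75)²/48.75 + (24−29.25)²/29.25 + (31−19.50)²/19.50 = 15.5949
df = 4
p-value (upper-tail) = 0.00361
At α=0.1: p < α → reject H₀

reject H₀: yes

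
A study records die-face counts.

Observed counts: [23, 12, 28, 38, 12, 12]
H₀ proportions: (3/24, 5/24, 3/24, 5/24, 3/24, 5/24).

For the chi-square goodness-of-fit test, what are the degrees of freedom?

degrees of freedom = 5

df = k − 1 = 6 − 1 = 5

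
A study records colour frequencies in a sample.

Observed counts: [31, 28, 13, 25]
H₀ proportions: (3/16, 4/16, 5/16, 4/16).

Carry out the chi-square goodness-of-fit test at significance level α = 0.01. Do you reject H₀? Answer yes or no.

n = 97; E_i = n·p_i = [18.19, 24.25, 30.31, 24.25]
χ² = (31−18.19)²/18.19 + (28−24.25)²/24.25 + (13−30.31)²/30.31 + (25−24.25)²/24.25 = 19.5168
df = 3
p-value (upper-tail) = 0.00021
At α=0.01: p < α → reject H₀

reject H₀: yes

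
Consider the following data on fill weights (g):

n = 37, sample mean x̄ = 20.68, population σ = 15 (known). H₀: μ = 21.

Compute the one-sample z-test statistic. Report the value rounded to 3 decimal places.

test statistic = -0.130

SE = σ/√n = 15/√37 = 2.4660
z = (x̄−μ₀)/SE = (20.68−21)/2.4660 = -0.1298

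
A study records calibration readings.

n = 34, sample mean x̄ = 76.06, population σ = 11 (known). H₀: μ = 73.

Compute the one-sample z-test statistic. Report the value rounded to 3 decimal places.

test statistic = 1.622

SE = σ/√n = 11/√34 = 1.8865
z = (x̄−μ₀)/SE = (76.06−73)/1.8865 = 1.6221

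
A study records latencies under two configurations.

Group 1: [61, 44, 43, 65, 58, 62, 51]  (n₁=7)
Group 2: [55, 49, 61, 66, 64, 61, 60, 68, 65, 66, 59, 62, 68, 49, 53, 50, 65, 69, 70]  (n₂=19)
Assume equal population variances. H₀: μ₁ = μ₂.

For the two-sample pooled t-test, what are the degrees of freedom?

degrees of freedom = 24

df = n₁ + n₂ − 2 = 7 + 19 − 2 = 24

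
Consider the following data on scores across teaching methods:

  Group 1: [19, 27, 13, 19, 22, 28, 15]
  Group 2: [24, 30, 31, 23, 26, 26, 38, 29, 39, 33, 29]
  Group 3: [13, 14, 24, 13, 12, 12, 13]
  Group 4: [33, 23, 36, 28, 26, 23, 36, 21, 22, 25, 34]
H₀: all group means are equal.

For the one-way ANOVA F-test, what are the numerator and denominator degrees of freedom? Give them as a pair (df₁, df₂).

k = 4 groups, N = 36 total
df = (k−1, N−k) = (4−1, 36−4) = (3, 32)

degrees of freedom = [3, 32]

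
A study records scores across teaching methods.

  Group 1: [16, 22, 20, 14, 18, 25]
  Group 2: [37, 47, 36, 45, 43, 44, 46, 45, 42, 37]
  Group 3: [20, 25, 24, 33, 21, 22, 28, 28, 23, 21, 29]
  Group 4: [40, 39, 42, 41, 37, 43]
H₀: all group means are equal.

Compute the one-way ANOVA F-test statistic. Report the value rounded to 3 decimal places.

test statistic = 68.566

Group means [19.17, 42.20, 24.91, 40.33], grand mean 31.909
SSB = Σnᵢ(x̄ᵢ−x̄)² = 2998.052; SSW = ΣΣ(x−x̄ᵢ)² = 422.676
MSB = 2998.052/3 = 999.3505; MSW = 422.676/29 = 14.5750
F = MSB/MSW = 68.5659
df = (3, 29)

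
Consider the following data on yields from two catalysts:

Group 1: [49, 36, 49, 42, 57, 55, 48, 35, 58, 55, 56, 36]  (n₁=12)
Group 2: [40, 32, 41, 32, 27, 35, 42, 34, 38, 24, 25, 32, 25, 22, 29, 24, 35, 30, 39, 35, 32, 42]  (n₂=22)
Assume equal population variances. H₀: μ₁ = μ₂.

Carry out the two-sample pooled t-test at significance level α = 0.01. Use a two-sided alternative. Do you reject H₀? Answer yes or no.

x̄₁=48.000, s₁=8.728, n₁=12
x̄₂=32.500, s₂=6.247, n₂=22
s_p² = [11·8.728² + 21·6.247²]/32 = 51.7969
SE = √(s_p²·(1/12+1/22)) = 2.5828
t = (48.000−32.500)/2.5828 = 6.0013
df = 32
p-value (two-sided) = 0.00000
At α=0.01: p < α → reject H₀

reject H₀: yes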